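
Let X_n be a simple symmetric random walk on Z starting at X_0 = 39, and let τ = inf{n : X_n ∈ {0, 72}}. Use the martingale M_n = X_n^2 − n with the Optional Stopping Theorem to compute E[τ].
E[τ] = 1287

M_n = X_n^2 − n is a martingale (since E[X_{n+1}^2 | F_n] = X_n^2 + 1). By OST (τ has finite mean in a bounded region), E[M_τ] = E[M_0] = X_0^2 − 0 = 39^2 = 1521. Also E[M_τ] = E[X_τ^2] − E[τ]. The walk exits at 0 or 72, with P(hit 72 first) = 39/72, so E[X_τ^2] = 72^2 · 39/72 + 0 = 2808. Thus E[τ] = E[X_τ^2] − E[M_τ] = 2808 − 1521 = 1287 = 39(72 − 39) = 1287.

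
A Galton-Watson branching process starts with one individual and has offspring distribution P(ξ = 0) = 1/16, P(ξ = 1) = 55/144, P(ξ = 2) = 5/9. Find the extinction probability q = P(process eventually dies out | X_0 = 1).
q = 9/80

The pgf is f(s) = 1/16 + 55/144·s + 5/9·s². The extinction probability q is the smallest fixed point of f in [0, 1]. Setting s = f(s):
  5/9·s² + (55/144 − 1)·s + 1/16 = 0
  5/9·s² − (1/16 + 5/9)·s + 1/16 = 0
which factors as (s − 1)·(5/9·s − 1/16) = 0, giving roots s = 1 and s = (1/16)/(5/9) = 9/80.
Mean offspring μ = 55/144 + 2·5/9 = 215/144 > 1 (supercritical), so q < 1. The extinction probability is the smaller root: q = (1/16)/(5/9) = 9/80.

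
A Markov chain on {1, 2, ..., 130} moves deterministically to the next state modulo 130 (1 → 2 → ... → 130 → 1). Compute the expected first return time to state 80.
E[T_80 | X_0 = 80] = 130

The chain cycles deterministically, so starting at state 80 it returns in exactly 130 steps. Equivalently, the stationary distribution is uniform π_j = 1/130 for every state j, so by Kac's formula E[T_80] = 1/π_80 = 130.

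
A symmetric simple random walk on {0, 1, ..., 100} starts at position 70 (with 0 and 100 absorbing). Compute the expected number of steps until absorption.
E[τ | X_0 = 70] = 2100

Let v_k = E[τ | X_0 = k]. Boundary: v_0 = v_100 = 0. Recurrence: v_k = 1 + (v_{k-1} + v_{k+1})/2 for 1 ≤ k ≤ 99. The particular solution to v_k − (v_{k-1} + v_{k+1})/2 = 1 is v_k = −k^2. Adding homogeneous solution A + B k and matching boundaries gives v_k = k (100 − k). Substituting k = 70: v_70 = 70 · 30 = 2100.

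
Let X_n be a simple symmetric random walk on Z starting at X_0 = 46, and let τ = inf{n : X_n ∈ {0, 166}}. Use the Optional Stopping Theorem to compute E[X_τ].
E[X_τ] = 46

X_n is a martingale and τ is a bounded-mean stopping time (indeed τ is finite a.s. with bounded expectation since the walk is in a bounded region). By the OST, E[X_τ] = E[X_0] = 46. Equivalently: E[X_τ] = 166 · P(hit 166 first) + 0 · P(hit 0 first) = 166 · (46/166) = 46.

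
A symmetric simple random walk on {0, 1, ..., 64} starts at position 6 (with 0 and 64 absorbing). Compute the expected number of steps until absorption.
E[τ | X_0 = 6] = 348

Let v_k = E[τ | X_0 = k]. Boundary: v_0 = v_64 = 0. Recurrence: v_k = 1 + (v_{k-1} + v_{k+1})/2 for 1 ≤ k ≤ 63. The particular solution to v_k − (v_{k-1} + v_{k+1})/2 = 1 is v_k = −k^2. Adding homogeneous solution A + B k and matching boundaries gives v_k = k (64 − k). Substituting k = 6: v_6 = 6 · 58 = 348.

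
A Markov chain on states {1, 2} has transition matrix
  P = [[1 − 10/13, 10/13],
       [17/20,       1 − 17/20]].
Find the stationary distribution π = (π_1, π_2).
π_1 = 221/421, π_2 = 200/421

Solve πP = π with π_1 + π_2 = 1. From πP = π: π_1 · (1 − 10/13) + π_2 · 17/20 = π_1 ⇒ π_2 · 17/20 = π_1 · 10/13 ⇒ π_2/π_1 = (10/13)/(17/20) = 200/221. Together with π_1 + π_2 = 1:
  π_1 = (17/20)/(10/13 + 17/20) = (17/20)/(421/260) = 221/421,
  π_2 = (10/13)/(10/13 + 17/20) = (10/13)/(421/260) = 200/421.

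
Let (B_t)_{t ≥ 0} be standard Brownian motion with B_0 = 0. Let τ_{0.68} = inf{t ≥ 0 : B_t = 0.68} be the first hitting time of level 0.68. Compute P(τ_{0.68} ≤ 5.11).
P(τ_{0.68} ≤ 5.11) = 2(1 − Φ(0.68/√5.11)) = 2(1 − Φ(0.3008)) ≈ 0.7636

By the reflection principle for standard BM, P(τ_b ≤ t) = 2 · P(B_t ≥ b). Since B_t ~ N(0, t), P(B_t ≥ 0.68) = 1 − Φ(0.68/√t) = 1 − Φ(0.68/√5.11) = 1 − Φ(0.3008) ≈ 0.38178. Doubling: P(τ_{0.68} ≤ 5.11) ≈ 2 · 0.38178 = 0.76356 ≈ 0.7636.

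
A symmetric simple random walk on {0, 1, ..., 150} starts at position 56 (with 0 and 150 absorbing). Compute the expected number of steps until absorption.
E[τ | X_0 = 56] = 5264

Let v_k = E[τ | X_0 = k]. Boundary: v_0 = v_150 = 0. Recurrence: v_k = 1 + (v_{k-1} + v_{k+1})/2 for 1 ≤ k ≤ 149. The particular solution to v_k − (v_{k-1} + v_{k+1})/2 = 1 is v_k = −k^2. Adding homogeneous solution A + B k and matching boundaries gives v_k = k (150 − k). Substituting k = 56: v_56 = 56 · 94 = 5264.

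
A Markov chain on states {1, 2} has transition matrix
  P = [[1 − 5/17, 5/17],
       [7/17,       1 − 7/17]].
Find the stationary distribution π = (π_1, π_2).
π_1 = 7/12, π_2 = 5/12

Solve πP = π with π_1 + π_2 = 1. From πP = π: π_1 · (1 − 5/17) + π_2 · 7/17 = π_1 ⇒ π_2 · 7/17 = π_1 · 5/17 ⇒ π_2/π_1 = (5/17)/(7/17) = 5/7. Together with π_1 + π_2 = 1:
  π_1 = (7/17)/(5/17 + 7/17) = (7/17)/(12/17) = 7/12,
  π_2 = (5/17)/(5/17 + 7/17) = (5/17)/(12/17) = 5/12.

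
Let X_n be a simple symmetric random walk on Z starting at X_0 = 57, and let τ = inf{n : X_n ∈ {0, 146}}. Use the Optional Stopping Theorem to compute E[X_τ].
E[X_τ] = 57

X_n is a martingale and τ is a bounded-mean stopping time (indeed τ is finite a.s. with bounded expectation since the walk is in a bounded region). By the OST, E[X_τ] = E[X_0] = 57. Equivalently: E[X_τ] = 146 · P(hit 146 first) + 0 · P(hit 0 first) = 146 · (57/146) = 57.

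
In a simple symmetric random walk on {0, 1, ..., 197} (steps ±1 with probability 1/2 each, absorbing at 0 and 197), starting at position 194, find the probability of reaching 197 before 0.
P(hit 197 before 0) = 194/197

Let u_k = P(hit 197 before 0 | start at k). Then u_0 = 0, u_197 = 1, and u_k = u_{k-1}/2 + u_{k+1}/2 for 1 ≤ k ≤ 196. This harmonic recurrence is solved by u_k = k/197, giving u_194 = 194/197.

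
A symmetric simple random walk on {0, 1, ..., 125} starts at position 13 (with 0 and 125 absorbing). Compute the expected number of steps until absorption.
E[τ | X_0 = 13] = 1456

Let v_k = E[τ | X_0 = k]. Boundary: v_0 = v_125 = 0. Recurrence: v_k = 1 + (v_{k-1} + v_{k+1})/2 for 1 ≤ k ≤ 124. The particular solution to v_k − (v_{k-1} + v_{k+1})/2 = 1 is v_k = −k^2. Adding homogeneous solution A + B k and matching boundaries gives v_k = k (125 − k). Substituting k = 13: v_13 = 13 · 112 = 1456.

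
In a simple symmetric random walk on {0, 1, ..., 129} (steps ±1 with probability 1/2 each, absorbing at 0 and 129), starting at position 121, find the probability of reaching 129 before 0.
P(hit 129 before 0) = 121/129

Let u_k = P(hit 129 before 0 | start at k). Then u_0 = 0, u_129 = 1, and u_k = u_{k-1}/2 + u_{k+1}/2 for 1 ≤ k ≤ 128. This harmonic recurrence is solved by u_k = k/129, giving u_121 = 121/129.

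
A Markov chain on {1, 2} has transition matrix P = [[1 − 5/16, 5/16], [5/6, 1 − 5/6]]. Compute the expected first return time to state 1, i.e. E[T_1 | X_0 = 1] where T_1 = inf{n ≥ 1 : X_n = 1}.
E[T_1 | X_0 = 1] = 1/π_1 = 11/8

For an irreducible recurrent Markov chain with stationary distribution π, E[T_i | X_0 = i] = 1/π_i (Kac's formula). Here π_1 = (5/6)/(5/16 + 5/6) = (5/6)/(55/48) = 8/11, so E[T_1 | X_0 = 1] = 1/π_1 = (5/16 + 5/6)/(5/6) = (55/48)/(5/6) = 11/8.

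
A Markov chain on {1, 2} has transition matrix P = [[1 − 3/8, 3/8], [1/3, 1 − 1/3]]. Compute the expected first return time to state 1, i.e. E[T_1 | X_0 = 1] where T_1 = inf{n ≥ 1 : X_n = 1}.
E[T_1 | X_0 = 1] = 1/π_1 = 17/8

For an irreducible recurrent Markov chain with stationary distribution π, E[T_i | X_0 = i] = 1/π_i (Kac's formula). Here π_1 = (1/3)/(3/8 + 1/3) = (1/3)/(17/24) = 8/17, so E[T_1 | X_0 = 1] = 1/π_1 = (3/8 + 1/3)/(1/3) = (17/24)/(1/3) = 17/8.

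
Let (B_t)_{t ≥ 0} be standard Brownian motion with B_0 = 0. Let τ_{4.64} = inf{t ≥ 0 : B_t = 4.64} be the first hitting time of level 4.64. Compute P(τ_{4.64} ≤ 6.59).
P(τ_{4.64} ≤ 6.59) = 2(1 − Φ(4.64/√6.59)) = 2(1 − Φ(1.8075)) ≈ 0.0707

By the reflection principle for standard BM, P(τ_b ≤ t) = 2 · P(B_t ≥ b). Since B_t ~ N(0, t), P(B_t ≥ 4.64) = 1 − Φ(4.64/√t) = 1 − Φ(4.64/√6.59) = 1 − Φ(1.8075) ≈ 0.03534. Doubling: P(τ_{4.64} ≤ 6.59) ≈ 2 · 0.03534 = 0.07068 ≈ 0.0707.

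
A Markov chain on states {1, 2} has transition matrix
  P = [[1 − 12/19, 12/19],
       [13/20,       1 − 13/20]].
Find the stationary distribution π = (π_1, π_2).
π_1 = 247/487, π_2 = 240/487

Solve πP = π with π_1 + π_2 = 1. From πP = π: π_1 · (1 − 12/19) + π_2 · 13/20 = π_1 ⇒ π_2 · 13/20 = π_1 · 12/19 ⇒ π_2/π_1 = (12/19)/(13/20) = 240/247. Together with π_1 + π_2 = 1:
  π_1 = (13/20)/(12/19 + 13/20) = (13/20)/(487/380) = 247/487,
  π_2 = (12/19)/(12/19 + 13/20) = (12/19)/(487/380) = 240/487.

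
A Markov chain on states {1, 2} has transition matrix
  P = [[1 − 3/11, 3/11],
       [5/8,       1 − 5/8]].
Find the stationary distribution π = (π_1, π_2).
π_1 = 55/79, π_2 = 24/79

Solve πP = π with π_1 + π_2 = 1. From πP = π: π_1 · (1 − 3/11) + π_2 · 5/8 = π_1 ⇒ π_2 · 5/8 = π_1 · 3/11 ⇒ π_2/π_1 = (3/11)/(5/8) = 24/55. Together with π_1 + π_2 = 1:
  π_1 = (5/8)/(3/11 + 5/8) = (5/8)/(79/88) = 55/79,
  π_2 = (3/11)/(3/11 + 5/8) = (3/11)/(79/88) = 24/79.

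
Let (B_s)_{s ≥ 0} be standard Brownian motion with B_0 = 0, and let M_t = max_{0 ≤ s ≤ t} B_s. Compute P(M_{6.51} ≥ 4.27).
P(M_{6.51} ≥ 4.27) = 2·P(B_{6.51} ≥ 4.27) = 2(1 − Φ(4.27/√6.51)) ≈ 0.0942

By the reflection principle for Brownian motion, P(M_t ≥ a) = 2 · P(B_t ≥ a) for a ≥ 0. Since B_t ~ N(0, t), P(B_t ≥ 4.27) = 1 − Φ(4.27/√t) = 1 − Φ(4.27/√6.51) = 1 − Φ(1.6735). So
  P(M_{6.51} ≥ 4.27) = 2(1 − Φ(1.6735)) ≈ 0.0942.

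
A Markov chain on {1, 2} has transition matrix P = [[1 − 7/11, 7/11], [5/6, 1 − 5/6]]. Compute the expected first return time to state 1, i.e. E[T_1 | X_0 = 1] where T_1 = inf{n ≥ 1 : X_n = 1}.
E[T_1 | X_0 = 1] = 1/π_1 = 97/55

For an irreducible recurrent Markov chain with stationary distribution π, E[T_i | X_0 = i] = 1/π_i (Kac's formula). Here π_1 = (5/6)/(7/11 + 5/6) = (5/6)/(97/66) = 55/97, so E[T_1 | X_0 = 1] = 1/π_1 = (7/11 + 5/6)/(5/6) = (97/66)/(5/6) = 97/55.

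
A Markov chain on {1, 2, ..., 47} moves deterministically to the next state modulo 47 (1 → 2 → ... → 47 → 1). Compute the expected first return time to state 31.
E[T_31 | X_0 = 31] = 47

The chain cycles deterministically, so starting at state 31 it returns in exactly 47 steps. Equivalently, the stationary distribution is uniform π_j = 1/47 for every state j, so by Kac's formula E[T_31] = 1/π_31 = 47.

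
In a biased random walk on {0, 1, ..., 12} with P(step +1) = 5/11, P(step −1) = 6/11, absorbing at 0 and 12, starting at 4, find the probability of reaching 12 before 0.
P(hit 12 before 0) = (1 − (6/5)^4) / (1 − (6/5)^12) = 390625/2880241

Let u_k denote P(reach 12 before 0 | start at k). Boundary: u_0 = 0, u_12 = 1. Recurrence: u_k = 5/11·u_{k+1} + 6/11·u_{k-1} for 1 ≤ k ≤ 11. Try u_k = A + B·r^k with r = q/p = (6/11)/(5/11) = 6/5. Substitution satisfies the recurrence; boundary conditions give:
  u_k = (1 − r^k) / (1 − r^N) = (1 − (6/5)^4) / (1 − (6/5)^12) = 390625/2880241.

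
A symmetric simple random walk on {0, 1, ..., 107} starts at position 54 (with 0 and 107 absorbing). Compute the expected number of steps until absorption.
E[τ | X_0 = 54] = 2862

Let v_k = E[τ | X_0 = k]. Boundary: v_0 = v_107 = 0. Recurrence: v_k = 1 + (v_{k-1} + v_{k+1})/2 for 1 ≤ k ≤ 106. The particular solution to v_k − (v_{k-1} + v_{k+1})/2 = 1 is v_k = −k^2. Adding homogeneous solution A + B k and matching boundaries gives v_k = k (107 − k). Substituting k = 54: v_54 = 54 · 53 = 2862.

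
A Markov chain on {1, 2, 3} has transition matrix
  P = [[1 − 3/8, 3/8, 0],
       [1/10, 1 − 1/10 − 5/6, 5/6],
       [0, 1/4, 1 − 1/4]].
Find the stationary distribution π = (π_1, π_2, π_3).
π = (4/69, 5/23, 50/69)

This is a birth-death chain on three states, which satisfies detailed balance: π_1 · P_{12} = π_2 · P_{21} and π_2 · P_{23} = π_3 · P_{32}.
From π_1 · 3/8 = π_2 · 1/10: π_2/π_1 = (3/8)/(1/10) = 15/4.
From π_2 · 5/6 = π_3 · 1/4: π_3/π_2 = (5/6)/(1/4) = 10/3.
Take π_1 proportional to 1; then unnormalized π = (1, 15/4, 25/2). Normalize by dividing by the sum 69/4:
  π = (4/69, 5/23, 50/69).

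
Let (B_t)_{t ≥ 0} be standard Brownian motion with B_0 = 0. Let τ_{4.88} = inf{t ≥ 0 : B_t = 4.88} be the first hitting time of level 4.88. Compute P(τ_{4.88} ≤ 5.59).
P(τ_{4.88} ≤ 5.59) = 2(1 − Φ(4.88/√5.59)) = 2(1 − Φ(2.0640)) ≈ 0.0390

By the reflection principle for standard BM, P(τ_b ≤ t) = 2 · P(B_t ≥ b). Since B_t ~ N(0, t), P(B_t ≥ 4.88) = 1 − Φ(4.88/√t) = 1 − Φ(4.88/√5.59) = 1 − Φ(2.0640) ≈ 0.01951. Doubling: P(τ_{4.88} ≤ 5.59) ≈ 2 · 0.01951 = 0.03902 ≈ 0.0390.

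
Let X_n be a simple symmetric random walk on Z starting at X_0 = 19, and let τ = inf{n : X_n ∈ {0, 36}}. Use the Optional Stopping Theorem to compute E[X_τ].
E[X_τ] = 19

X_n is a martingale and τ is a bounded-mean stopping time (indeed τ is finite a.s. with bounded expectation since the walk is in a bounded region). By the OST, E[X_τ] = E[X_0] = 19. Equivalently: E[X_τ] = 36 · P(hit 36 first) + 0 · P(hit 0 first) = 36 · (19/36) = 19.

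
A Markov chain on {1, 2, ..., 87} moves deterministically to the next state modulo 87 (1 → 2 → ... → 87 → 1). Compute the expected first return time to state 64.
E[T_64 | X_0 = 64] = 87

The chain cycles deterministically, so starting at state 64 it returns in exactly 87 steps. Equivalently, the stationary distribution is uniform π_j = 1/87 for every state j, so by Kac's formula E[T_64] = 1/π_64 = 87.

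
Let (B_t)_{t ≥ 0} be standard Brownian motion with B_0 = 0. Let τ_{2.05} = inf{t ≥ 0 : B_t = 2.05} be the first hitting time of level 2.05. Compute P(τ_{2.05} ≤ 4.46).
P(τ_{2.05} ≤ 4.46) = 2(1 − Φ(2.05/√4.46)) = 2(1 − Φ(0.9707)) ≈ 0.3317

By the reflection principle for standard BM, P(τ_b ≤ t) = 2 · P(B_t ≥ b). Since B_t ~ N(0, t), P(B_t ≥ 2.05) = 1 − Φ(2.05/√t) = 1 − Φ(2.05/√4.46) = 1 − Φ(0.9707) ≈ 0.16585. Doubling: P(τ_{2.05} ≤ 4.46) ≈ 2 · 0.16585 = 0.33170 ≈ 0.3317.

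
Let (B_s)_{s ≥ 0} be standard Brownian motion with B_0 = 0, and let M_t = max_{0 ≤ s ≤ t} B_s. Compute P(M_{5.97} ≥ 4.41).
P(M_{5.97} ≥ 4.41) = 2·P(B_{5.97} ≥ 4.41) = 2(1 − Φ(4.41/√5.97)) ≈ 0.0711

By the reflection principle for Brownian motion, P(M_t ≥ a) = 2 · P(B_t ≥ a) for a ≥ 0. Since B_t ~ N(0, t), P(B_t ≥ 4.41) = 1 − Φ(4.41/√t) = 1 − Φ(4.41/√5.97) = 1 − Φ(1.8049). So
  P(M_{5.97} ≥ 4.41) = 2(1 − Φ(1.8049)) ≈ 0.0711.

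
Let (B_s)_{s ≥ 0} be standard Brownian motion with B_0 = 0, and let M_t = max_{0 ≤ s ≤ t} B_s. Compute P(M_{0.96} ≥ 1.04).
P(M_{0.96} ≥ 1.04) = 2·P(B_{0.96} ≥ 1.04) = 2(1 − Φ(1.04/√0.96)) ≈ 0.2885

By the reflection principle for Brownian motion, P(M_t ≥ a) = 2 · P(B_t ≥ a) for a ≥ 0. Since B_t ~ N(0, t), P(B_t ≥ 1.04) = 1 − Φ(1.04/√t) = 1 − Φ(1.04/√0.96) = 1 − Φ(1.0614). So
  P(M_{0.96} ≥ 1.04) = 2(1 − Φ(1.0614)) ≈ 0.2885.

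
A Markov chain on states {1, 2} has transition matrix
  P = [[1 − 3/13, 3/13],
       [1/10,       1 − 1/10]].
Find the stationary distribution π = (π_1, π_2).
π_1 = 13/43, π_2 = 30/43

Solve πP = π with π_1 + π_2 = 1. From πP = π: π_1 · (1 − 3/13) + π_2 · 1/10 = π_1 ⇒ π_2 · 1/10 = π_1 · 3/13 ⇒ π_2/π_1 = (3/13)/(1/10) = 30/13. Together with π_1 + π_2 = 1:
  π_1 = (1/10)/(3/13 + 1/10) = (1/10)/(43/130) = 13/43,
  π_2 = (3/13)/(3/13 + 1/10) = (3/13)/(43/130) = 30/43.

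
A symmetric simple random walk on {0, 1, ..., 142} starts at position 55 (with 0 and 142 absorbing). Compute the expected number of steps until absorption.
E[τ | X_0 = 55] = 4785

Let v_k = E[τ | X_0 = k]. Boundary: v_0 = v_142 = 0. Recurrence: v_k = 1 + (v_{k-1} + v_{k+1})/2 for 1 ≤ k ≤ 141. The particular solution to v_k − (v_{k-1} + v_{k+1})/2 = 1 is v_k = −k^2. Adding homogeneous solution A + B k and matching boundaries gives v_k = k (142 − k). Substituting k = 55: v_55 = 55 · 87 = 4785.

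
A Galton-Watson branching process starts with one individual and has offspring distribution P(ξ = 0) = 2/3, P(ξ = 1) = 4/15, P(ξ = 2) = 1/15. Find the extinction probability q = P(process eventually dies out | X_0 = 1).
q = 1

Mean offspring μ = 0·2/3 + 1·4/15 + 2·1/15 = 2/5 ≤ 1. For μ ≤ 1 with offspring not concentrated at 1, the Galton-Watson process goes extinct almost surely, so q = 1.
(Algebraic check: The pgf is f(s) = 2/3 + 4/15·s + 1/15·s². The extinction probability q is the smallest fixed point of f in [0, 1]. Setting s = f(s):
  1/15·s² + (4/15 − 1)·s + 2/3 = 0
  1/15·s² − (2/3 + 1/15)·s + 2/3 = 0
which factors as (s − 1)·(1/15·s − 2/3) = 0, giving roots s = 1 and s = (2/3)/(1/15) = 10. Since 10 ≥ 1, the smallest root in [0, 1] is s = 1.)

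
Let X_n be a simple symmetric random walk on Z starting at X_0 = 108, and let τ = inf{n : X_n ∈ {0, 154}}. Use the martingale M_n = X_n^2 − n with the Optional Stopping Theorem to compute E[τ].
E[τ] = 4968

M_n = X_n^2 − n is a martingale (since E[X_{n+1}^2 | F_n] = X_n^2 + 1). By OST (τ has finite mean in a bounded region), E[M_τ] = E[M_0] = X_0^2 − 0 = 108^2 = 11664. Also E[M_τ] = E[X_τ^2] − E[τ]. The walk exits at 0 or 154, with P(hit 154 first) = 108/154, so E[X_τ^2] = 154^2 · 108/154 + 0 = 16632. Thus E[τ] = E[X_τ^2] − E[M_τ] = 16632 − 11664 = 4968 = 108(154 − 108) = 4968.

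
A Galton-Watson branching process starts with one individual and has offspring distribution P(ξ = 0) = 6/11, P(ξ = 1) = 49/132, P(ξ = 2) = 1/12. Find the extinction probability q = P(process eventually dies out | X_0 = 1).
q = 1

Mean offspring μ = 0·6/11 + 1·49/132 + 2·1/12 = 71/132 ≤ 1. For μ ≤ 1 with offspring not concentrated at 1, the Galton-Watson process goes extinct almost surely, so q = 1.
(Algebraic check: The pgf is f(s) = 6/11 + 49/132·s + 1/12·s². The extinction probability q is the smallest fixed point of f in [0, 1]. Setting s = f(s):
  1/12·s² + (49/132 − 1)·s + 6/11 = 0
  1/12·s² − (6/11 + 1/12)·s + 6/11 = 0
which factors as (s − 1)·(1/12·s − 6/11) = 0, giving roots s = 1 and s = (6/11)/(1/12) = 72/11. Since 72/11 ≥ 1, the smallest root in [0, 1] is s = 1.)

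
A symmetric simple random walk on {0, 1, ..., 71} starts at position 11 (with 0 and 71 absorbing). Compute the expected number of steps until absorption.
E[τ | X_0 = 11] = 660

Let v_k = E[τ | X_0 = k]. Boundary: v_0 = v_71 = 0. Recurrence: v_k = 1 + (v_{k-1} + v_{k+1})/2 for 1 ≤ k ≤ 70. The particular solution to v_k − (v_{k-1} + v_{k+1})/2 = 1 is v_k = −k^2. Adding homogeneous solution A + B k and matching boundaries gives v_k = k (71 − k). Substituting k = 11: v_11 = 11 · 60 = 660.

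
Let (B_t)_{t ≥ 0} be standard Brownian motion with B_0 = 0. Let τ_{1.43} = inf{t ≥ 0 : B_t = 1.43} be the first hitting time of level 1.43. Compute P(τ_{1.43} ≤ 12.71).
P(τ_{1.43} ≤ 12.71) = 2(1 − Φ(1.43/√12.71)) = 2(1 − Φ(0.4011)) ≈ 0.6883

By the reflection principle for standard BM, P(τ_b ≤ t) = 2 · P(B_t ≥ b). Since B_t ~ N(0, t), P(B_t ≥ 1.43) = 1 − Φ(1.43/√t) = 1 − Φ(1.43/√12.71) = 1 − Φ(0.4011) ≈ 0.34417. Doubling: P(τ_{1.43} ≤ 12.71) ≈ 2 · 0.34417 = 0.68834 ≈ 0.6883.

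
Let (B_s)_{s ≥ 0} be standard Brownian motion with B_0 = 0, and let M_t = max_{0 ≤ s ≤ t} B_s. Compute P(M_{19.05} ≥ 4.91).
P(M_{19.05} ≥ 4.91) = 2·P(B_{19.05} ≥ 4.91) = 2(1 − Φ(4.91/√19.05)) ≈ 0.2606

By the reflection principle for Brownian motion, P(M_t ≥ a) = 2 · P(B_t ≥ a) for a ≥ 0. Since B_t ~ N(0, t), P(B_t ≥ 4.91) = 1 − Φ(4.91/√t) = 1 − Φ(4.91/√19.05) = 1 − Φ(1.1250). So
  P(M_{19.05} ≥ 4.91) = 2(1 − Φ(1.1250)) ≈ 0.2606.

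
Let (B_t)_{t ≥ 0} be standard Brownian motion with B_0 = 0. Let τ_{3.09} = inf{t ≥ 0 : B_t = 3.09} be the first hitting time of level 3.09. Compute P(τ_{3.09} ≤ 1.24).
P(τ_{3.09} ≤ 1.24) = 2(1 − Φ(3.09/√1.24)) = 2(1 − Φ(2.7749)) ≈ 0.0055

By the reflection principle for standard BM, P(τ_b ≤ t) = 2 · P(B_t ≥ b). Since B_t ~ N(0, t), P(B_t ≥ 3.09) = 1 − Φ(3.09/√t) = 1 − Φ(3.09/√1.24) = 1 − Φ(2.7749) ≈ 0.00276. Doubling: P(τ_{3.09} ≤ 1.24) ≈ 2 · 0.00276 = 0.00552 ≈ 0.0055.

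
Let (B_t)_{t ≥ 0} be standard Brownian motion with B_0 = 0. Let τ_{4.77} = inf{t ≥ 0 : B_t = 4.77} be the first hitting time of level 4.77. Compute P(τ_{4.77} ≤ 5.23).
P(τ_{4.77} ≤ 5.23) = 2(1 − Φ(4.77/√5.23)) = 2(1 − Φ(2.0858)) ≈ 0.0370

By the reflection principle for standard BM, P(τ_b ≤ t) = 2 · P(B_t ≥ b). Since B_t ~ N(0, t), P(B_t ≥ 4.77) = 1 − Φ(4.77/√t) = 1 − Φ(4.77/√5.23) = 1 − Φ(2.0858) ≈ 0.01850. Doubling: P(τ_{4.77} ≤ 5.23) ≈ 2 · 0.01850 = 0.03700 ≈ 0.0370.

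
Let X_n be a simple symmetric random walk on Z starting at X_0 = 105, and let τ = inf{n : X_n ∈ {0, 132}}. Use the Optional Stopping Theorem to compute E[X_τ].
E[X_τ] = 105

X_n is a martingale and τ is a bounded-mean stopping time (indeed τ is finite a.s. with bounded expectation since the walk is in a bounded region). By the OST, E[X_τ] = E[X_0] = 105. Equivalently: E[X_τ] = 132 · P(hit 132 first) + 0 · P(hit 0 first) = 132 · (105/132) = 105.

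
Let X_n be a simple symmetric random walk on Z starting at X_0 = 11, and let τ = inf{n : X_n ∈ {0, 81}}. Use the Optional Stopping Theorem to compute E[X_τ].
E[X_τ] = 11

X_n is a martingale and τ is a bounded-mean stopping time (indeed τ is finite a.s. with bounded expectation since the walk is in a bounded region). By the OST, E[X_τ] = E[X_0] = 11. Equivalently: E[X_τ] = 81 · P(hit 81 first) + 0 · P(hit 0 first) = 81 · (11/81) = 11.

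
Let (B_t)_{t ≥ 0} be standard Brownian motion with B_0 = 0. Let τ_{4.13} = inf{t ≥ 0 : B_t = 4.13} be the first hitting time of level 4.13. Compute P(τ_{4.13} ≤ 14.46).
P(τ_{4.13} ≤ 14.46) = 2(1 − Φ(4.13/√14.46)) = 2(1 − Φ(1.0861)) ≈ 0.2774

By the reflection principle for standard BM, P(τ_b ≤ t) = 2 · P(B_t ≥ b). Since B_t ~ N(0, t), P(B_t ≥ 4.13) = 1 − Φ(4.13/√t) = 1 − Φ(4.13/√14.46) = 1 − Φ(1.0861) ≈ 0.13872. Doubling: P(τ_{4.13} ≤ 14.46) ≈ 2 · 0.13872 = 0.27744 ≈ 0.2774.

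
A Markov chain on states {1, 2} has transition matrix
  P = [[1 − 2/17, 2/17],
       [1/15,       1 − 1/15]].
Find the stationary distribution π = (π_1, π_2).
π_1 = 17/47, π_2 = 30/47

Solve πP = π with π_1 + π_2 = 1. From πP = π: π_1 · (1 − 2/17) + π_2 · 1/15 = π_1 ⇒ π_2 · 1/15 = π_1 · 2/17 ⇒ π_2/π_1 = (2/17)/(1/15) = 30/17. Together with π_1 + π_2 = 1:
  π_1 = (1/15)/(2/17 + 1/15) = (1/15)/(47/255) = 17/47,
  π_2 = (2/17)/(2/17 + 1/15) = (2/17)/(47/255) = 30/47.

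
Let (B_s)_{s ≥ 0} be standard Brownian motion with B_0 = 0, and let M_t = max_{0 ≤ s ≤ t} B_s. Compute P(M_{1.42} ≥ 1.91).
P(M_{1.42} ≥ 1.91) = 2·P(B_{1.42} ≥ 1.91) = 2(1 − Φ(1.91/√1.42)) ≈ 0.1090

By the reflection principle for Brownian motion, P(M_t ≥ a) = 2 · P(B_t ≥ a) for a ≥ 0. Since B_t ~ N(0, t), P(B_t ≥ 1.91) = 1 − Φ(1.91/√t) = 1 − Φ(1.91/√1.42) = 1 − Φ(1.6028). So
  P(M_{1.42} ≥ 1.91) = 2(1 − Φ(1.6028)) ≈ 0.1090.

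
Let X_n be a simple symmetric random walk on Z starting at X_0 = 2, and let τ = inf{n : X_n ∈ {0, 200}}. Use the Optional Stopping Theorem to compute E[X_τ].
E[X_τ] = 2

X_n is a martingale and τ is a bounded-mean stopping time (indeed τ is finite a.s. with bounded expectation since the walk is in a bounded region). By the OST, E[X_τ] = E[X_0] = 2. Equivalently: E[X_τ] = 200 · P(hit 200 first) + 0 · P(hit 0 first) = 200 · (2/200) = 2.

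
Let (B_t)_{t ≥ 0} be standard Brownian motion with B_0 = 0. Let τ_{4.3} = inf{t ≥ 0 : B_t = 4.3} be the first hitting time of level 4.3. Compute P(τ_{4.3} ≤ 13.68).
P(τ_{4.3} ≤ 13.68) = 2(1 − Φ(4.3/√13.68)) = 2(1 − Φ(1.1626)) ≈ 0.2450

By the reflection principle for standard BM, P(τ_b ≤ t) = 2 · P(B_t ≥ b). Since B_t ~ N(0, t), P(B_t ≥ 4.3) = 1 − Φ(4.3/√t) = 1 − Φ(4.3/√13.68) = 1 − Φ(1.1626) ≈ 0.12250. Doubling: P(τ_{4.3} ≤ 13.68) ≈ 2 · 0.12250 = 0.24500 ≈ 0.2450.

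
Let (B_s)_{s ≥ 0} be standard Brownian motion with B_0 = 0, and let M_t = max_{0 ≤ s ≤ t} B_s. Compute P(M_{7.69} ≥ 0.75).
P(M_{7.69} ≥ 0.75) = 2·P(B_{7.69} ≥ 0.75) = 2(1 − Φ(0.75/√7.69)) ≈ 0.7868

By the reflection principle for Brownian motion, P(M_t ≥ a) = 2 · P(B_t ≥ a) for a ≥ 0. Since B_t ~ N(0, t), P(B_t ≥ 0.75) = 1 − Φ(0.75/√t) = 1 − Φ(0.75/√7.69) = 1 − Φ(0.2705). So
  P(M_{7.69} ≥ 0.75) = 2(1 − Φ(0.2705)) ≈ 0.7868.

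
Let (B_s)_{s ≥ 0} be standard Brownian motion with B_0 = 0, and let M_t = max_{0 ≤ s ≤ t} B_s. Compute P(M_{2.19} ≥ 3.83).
P(M_{2.19} ≥ 3.83) = 2·P(B_{2.19} ≥ 3.83) = 2(1 − Φ(3.83/√2.19)) ≈ 0.0097

By the reflection principle for Brownian motion, P(M_t ≥ a) = 2 · P(B_t ≥ a) for a ≥ 0. Since B_t ~ N(0, t), P(B_t ≥ 3.83) = 1 − Φ(3.83/√t) = 1 − Φ(3.83/√2.19) = 1 − Φ(2.5881). So
  P(M_{2.19} ≥ 3.83) = 2(1 − Φ(2.5881)) ≈ 0.0097.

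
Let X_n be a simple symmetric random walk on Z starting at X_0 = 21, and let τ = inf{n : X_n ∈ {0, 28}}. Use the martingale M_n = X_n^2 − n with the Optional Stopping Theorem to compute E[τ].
E[τ] = 147

M_n = X_n^2 − n is a martingale (since E[X_{n+1}^2 | F_n] = X_n^2 + 1). By OST (τ has finite mean in a bounded region), E[M_τ] = E[M_0] = X_0^2 − 0 = 21^2 = 441. Also E[M_τ] = E[X_τ^2] − E[τ]. The walk exits at 0 or 28, with P(hit 28 first) = 21/28, so E[X_τ^2] = 28^2 · 21/28 + 0 = 588. Thus E[τ] = E[X_τ^2] − E[M_τ] = 588 − 441 = 147 = 21(28 − 21) = 147.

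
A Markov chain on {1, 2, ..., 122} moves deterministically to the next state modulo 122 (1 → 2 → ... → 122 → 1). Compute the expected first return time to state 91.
E[T_91 | X_0 = 91] = 122

The chain cycles deterministically, so starting at state 91 it returns in exactly 122 steps. Equivalently, the stationary distribution is uniform π_j = 1/122 for every state j, so by Kac's formula E[T_91] = 1/π_91 = 122.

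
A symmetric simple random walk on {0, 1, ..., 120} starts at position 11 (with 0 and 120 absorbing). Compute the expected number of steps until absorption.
E[τ | X_0 = 11] = 1199

Let v_k = E[τ | X_0 = k]. Boundary: v_0 = v_120 = 0. Recurrence: v_k = 1 + (v_{k-1} + v_{k+1})/2 for 1 ≤ k ≤ 119. The particular solution to v_k − (v_{k-1} + v_{k+1})/2 = 1 is v_k = −k^2. Adding homogeneous solution A + B k and matching boundaries gives v_k = k (120 − k). Substituting k = 11: v_11 = 11 · 109 = 1199.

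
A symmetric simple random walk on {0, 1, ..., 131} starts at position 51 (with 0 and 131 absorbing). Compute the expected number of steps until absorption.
E[τ | X_0 = 51] = 4080

Let v_k = E[τ | X_0 = k]. Boundary: v_0 = v_131 = 0. Recurrence: v_k = 1 + (v_{k-1} + v_{k+1})/2 for 1 ≤ k ≤ 130. The particular solution to v_k − (v_{k-1} + v_{k+1})/2 = 1 is v_k = −k^2. Adding homogeneous solution A + B k and matching boundaries gives v_k = k (131 − k). Substituting k = 51: v_51 = 51 · 80 = 4080.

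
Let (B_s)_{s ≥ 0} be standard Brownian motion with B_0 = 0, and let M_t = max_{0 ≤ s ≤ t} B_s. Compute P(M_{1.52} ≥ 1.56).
P(M_{1.52} ≥ 1.56) = 2·P(B_{1.52} ≥ 1.56) = 2(1 − Φ(1.56/√1.52)) ≈ 0.2058

By the reflection principle for Brownian motion, P(M_t ≥ a) = 2 · P(B_t ≥ a) for a ≥ 0. Since B_t ~ N(0, t), P(B_t ≥ 1.56) = 1 − Φ(1.56/√t) = 1 − Φ(1.56/√1.52) = 1 − Φ(1.2653). So
  P(M_{1.52} ≥ 1.56) = 2(1 − Φ(1.2653)) ≈ 0.2058.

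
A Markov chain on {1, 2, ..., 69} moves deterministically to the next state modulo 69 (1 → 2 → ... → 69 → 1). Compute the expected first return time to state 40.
E[T_40 | X_0 = 40] = 69

The chain cycles deterministically, so starting at state 40 it returns in exactly 69 steps. Equivalently, the stationary distribution is uniform π_j = 1/69 for every state j, so by Kac's formula E[T_40] = 1/π_40 = 69.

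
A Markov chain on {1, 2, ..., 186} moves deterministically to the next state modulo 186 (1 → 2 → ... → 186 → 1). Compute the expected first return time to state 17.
E[T_17 | X_0 = 17] = 186

The chain cycles deterministically, so starting at state 17 it returns in exactly 186 steps. Equivalently, the stationary distribution is uniform π_j = 1/186 for every state j, so by Kac's formula E[T_17] = 1/π_17 = 186.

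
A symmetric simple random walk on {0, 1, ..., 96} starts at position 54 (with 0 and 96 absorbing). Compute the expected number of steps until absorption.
E[τ | X_0 = 54] = 2268

Let v_k = E[τ | X_0 = k]. Boundary: v_0 = v_96 = 0. Recurrence: v_k = 1 + (v_{k-1} + v_{k+1})/2 for 1 ≤ k ≤ 95. The particular solution to v_k − (v_{k-1} + v_{k+1})/2 = 1 is v_k = −k^2. Adding homogeneous solution A + B k and matching boundaries gives v_k = k (96 − k). Substituting k = 54: v_54 = 54 · 42 = 2268.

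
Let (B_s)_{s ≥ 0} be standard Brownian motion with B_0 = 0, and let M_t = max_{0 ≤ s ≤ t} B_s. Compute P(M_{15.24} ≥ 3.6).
P(M_{15.24} ≥ 3.6) = 2·P(B_{15.24} ≥ 3.6) = 2(1 − Φ(3.6/√15.24)) ≈ 0.3564

By the reflection principle for Brownian motion, P(M_t ≥ a) = 2 · P(B_t ≥ a) for a ≥ 0. Since B_t ~ N(0, t), P(B_t ≥ 3.6) = 1 − Φ(3.6/√t) = 1 − Φ(3.6/√15.24) = 1 − Φ(0.9222). So
  P(M_{15.24} ≥ 3.6) = 2(1 − Φ(0.9222)) ≈ 0.3564.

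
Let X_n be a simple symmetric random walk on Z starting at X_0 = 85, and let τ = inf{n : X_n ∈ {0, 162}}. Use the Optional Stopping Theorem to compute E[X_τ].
E[X_τ] = 85

X_n is a martingale and τ is a bounded-mean stopping time (indeed τ is finite a.s. with bounded expectation since the walk is in a bounded region). By the OST, E[X_τ] = E[X_0] = 85. Equivalently: E[X_τ] = 162 · P(hit 162 first) + 0 · P(hit 0 first) = 162 · (85/162) = 85.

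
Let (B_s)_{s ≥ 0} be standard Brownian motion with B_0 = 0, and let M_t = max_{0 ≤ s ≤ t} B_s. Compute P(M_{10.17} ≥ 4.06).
P(M_{10.17} ≥ 4.06) = 2·P(B_{10.17} ≥ 4.06) = 2(1 − Φ(4.06/√10.17)) ≈ 0.2030

By the reflection principle for Brownian motion, P(M_t ≥ a) = 2 · P(B_t ≥ a) for a ≥ 0. Since B_t ~ N(0, t), P(B_t ≥ 4.06) = 1 − Φ(4.06/√t) = 1 − Φ(4.06/√10.17) = 1 − Φ(1.2731). So
  P(M_{10.17} ≥ 4.06) = 2(1 − Φ(1.2731)) ≈ 0.2030.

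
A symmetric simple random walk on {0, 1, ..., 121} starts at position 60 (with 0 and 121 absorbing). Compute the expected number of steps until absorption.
E[τ | X_0 = 60] = 3660

Let v_k = E[τ | X_0 = k]. Boundary: v_0 = v_121 = 0. Recurrence: v_k = 1 + (v_{k-1} + v_{k+1})/2 for 1 ≤ k ≤ 120. The particular solution to v_k − (v_{k-1} + v_{k+1})/2 = 1 is v_k = −k^2. Adding homogeneous solution A + B k and matching boundaries gives v_k = k (121 − k). Substituting k = 60: v_60 = 60 · 61 = 3660.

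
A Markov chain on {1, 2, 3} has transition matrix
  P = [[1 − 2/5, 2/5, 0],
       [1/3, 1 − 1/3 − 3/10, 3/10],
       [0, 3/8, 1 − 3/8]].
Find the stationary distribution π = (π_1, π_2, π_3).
π = (25/79, 30/79, 24/79)

This is a birth-death chain on three states, which satisfies detailed balance: π_1 · P_{12} = π_2 · P_{21} and π_2 · P_{23} = π_3 · P_{32}.
From π_1 · 2/5 = π_2 · 1/3: π_2/π_1 = (2/5)/(1/3) = 6/5.
From π_2 · 3/10 = π_3 · 3/8: π_3/π_2 = (3/10)/(3/8) = 4/5.
Take π_1 proportional to 1; then unnormalized π = (1, 6/5, 24/25). Normalize by dividing by the sum 79/25:
  π = (25/79, 30/79, 24/79).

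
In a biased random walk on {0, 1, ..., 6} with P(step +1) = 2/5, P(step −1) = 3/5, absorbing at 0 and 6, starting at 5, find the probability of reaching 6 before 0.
P(hit 6 before 0) = (1 − (3/2)^5) / (1 − (3/2)^6) = 422/665

Let u_k denote P(reach 6 before 0 | start at k). Boundary: u_0 = 0, u_6 = 1. Recurrence: u_k = 2/5·u_{k+1} + 3/5·u_{k-1} for 1 ≤ k ≤ 5. Try u_k = A + B·r^k with r = q/p = (3/5)/(2/5) = 3/2. Substitution satisfies the recurrence; boundary conditions give:
  u_k = (1 − r^k) / (1 − r^N) = (1 − (3/2)^5) / (1 − (3/2)^6) = 422/665.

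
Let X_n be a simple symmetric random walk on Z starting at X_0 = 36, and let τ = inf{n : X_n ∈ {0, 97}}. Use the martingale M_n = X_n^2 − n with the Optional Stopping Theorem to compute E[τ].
E[τ] = 2196

M_n = X_n^2 − n is a martingale (since E[X_{n+1}^2 | F_n] = X_n^2 + 1). By OST (τ has finite mean in a bounded region), E[M_τ] = E[M_0] = X_0^2 − 0 = 36^2 = 1296. Also E[M_τ] = E[X_τ^2] − E[τ]. The walk exits at 0 or 97, with P(hit 97 first) = 36/97, so E[X_τ^2] = 97^2 · 36/97 + 0 = 3492. Thus E[τ] = E[X_τ^2] − E[M_τ] = 3492 − 1296 = 2196 = 36(97 − 36) = 2196.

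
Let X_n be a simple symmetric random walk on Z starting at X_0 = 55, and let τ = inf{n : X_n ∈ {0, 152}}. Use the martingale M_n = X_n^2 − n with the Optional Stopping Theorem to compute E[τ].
E[τ] = 5335

M_n = X_n^2 − n is a martingale (since E[X_{n+1}^2 | F_n] = X_n^2 + 1). By OST (τ has finite mean in a bounded region), E[M_τ] = E[M_0] = X_0^2 − 0 = 55^2 = 3025. Also E[M_τ] = E[X_τ^2] − E[τ]. The walk exits at 0 or 152, with P(hit 152 first) = 55/152, so E[X_τ^2] = 152^2 · 55/152 + 0 = 8360. Thus E[τ] = E[X_τ^2] − E[M_τ] = 8360 − 3025 = 5335 = 55(152 − 55) = 5335.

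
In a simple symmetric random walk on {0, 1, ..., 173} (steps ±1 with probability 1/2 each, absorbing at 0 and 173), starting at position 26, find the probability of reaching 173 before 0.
P(hit 173 before 0) = 26/173

Let u_k = P(hit 173 before 0 | start at k). Then u_0 = 0, u_173 = 1, and u_k = u_{k-1}/2 + u_{k+1}/2 for 1 ≤ k ≤ 172. This harmonic recurrence is solved by u_k = k/173, giving u_26 = 26/173.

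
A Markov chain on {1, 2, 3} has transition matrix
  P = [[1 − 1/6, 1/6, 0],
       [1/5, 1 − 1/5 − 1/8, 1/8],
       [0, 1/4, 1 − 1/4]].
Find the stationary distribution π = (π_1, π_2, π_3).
π = (4/9, 10/27, 5/27)

This is a birth-death chain on three states, which satisfies detailed balance: π_1 · P_{12} = π_2 · P_{21} and π_2 · P_{23} = π_3 · P_{32}.
From π_1 · 1/6 = π_2 · 1/5: π_2/π_1 = (1/6)/(1/5) = 5/6.
From π_2 · 1/8 = π_3 · 1/4: π_3/π_2 = (1/8)/(1/4) = 1/2.
Take π_1 proportional to 1; then unnormalized π = (1, 5/6, 5/12). Normalize by dividing by the sum 9/4:
  π = (4/9, 10/27, 5/27).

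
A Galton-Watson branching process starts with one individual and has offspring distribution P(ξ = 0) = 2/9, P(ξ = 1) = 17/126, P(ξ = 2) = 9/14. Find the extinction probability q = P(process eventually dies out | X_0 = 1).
q = 28/81

The pgf is f(s) = 2/9 + 17/126·s + 9/14·s². The extinction probability q is the smallest fixed point of f in [0, 1]. Setting s = f(s):
  9/14·s² + (17/126 − 1)·s + 2/9 = 0
  9/14·s² − (2/9 + 9/14)·s + 2/9 = 0
which factors as (s − 1)·(9/14·s − 2/9) = 0, giving roots s = 1 and s = (2/9)/(9/14) = 28/81.
Mean offspring μ = 17/126 + 2·9/14 = 179/126 > 1 (supercritical), so q < 1. The extinction probability is the smaller root: q = (2/9)/(9/14) = 28/81.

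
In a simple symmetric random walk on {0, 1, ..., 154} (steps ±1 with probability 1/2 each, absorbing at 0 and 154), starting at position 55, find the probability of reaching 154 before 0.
P(hit 154 before 0) = 55/154 = 5/14

Let u_k = P(hit 154 before 0 | start at k). Then u_0 = 0, u_154 = 1, and u_k = u_{k-1}/2 + u_{k+1}/2 for 1 ≤ k ≤ 153. This harmonic recurrence is solved by u_k = k/154, giving u_55 = 55/154 = 5/14.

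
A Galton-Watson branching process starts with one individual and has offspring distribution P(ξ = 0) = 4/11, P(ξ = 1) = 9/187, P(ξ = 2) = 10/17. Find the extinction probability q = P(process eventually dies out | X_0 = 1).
q = 34/55

The pgf is f(s) = 4/11 + 9/187·s + 10/17·s². The extinction probability q is the smallest fixed point of f in [0, 1]. Setting s = f(s):
  10/17·s² + (9/187 − 1)·s + 4/11 = 0
  10/17·s² − (4/11 + 10/17)·s + 4/11 = 0
which factors as (s − 1)·(10/17·s − 4/11) = 0, giving roots s = 1 and s = (4/11)/(10/17) = 34/55.
Mean offspring μ = 9/187 + 2·10/17 = 229/187 > 1 (supercritical), so q < 1. The extinction probability is the smaller root: q = (4/11)/(10/17) = 34/55.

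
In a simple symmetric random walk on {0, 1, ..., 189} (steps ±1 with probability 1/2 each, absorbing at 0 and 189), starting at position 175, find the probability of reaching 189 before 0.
P(hit 189 before 0) = 175/189 = 25/27

Let u_k = P(hit 189 before 0 | start at k). Then u_0 = 0, u_189 = 1, and u_k = u_{k-1}/2 + u_{k+1}/2 for 1 ≤ k ≤ 188. This harmonic recurrence is solved by u_k = k/189, giving u_175 = 175/189 = 25/27.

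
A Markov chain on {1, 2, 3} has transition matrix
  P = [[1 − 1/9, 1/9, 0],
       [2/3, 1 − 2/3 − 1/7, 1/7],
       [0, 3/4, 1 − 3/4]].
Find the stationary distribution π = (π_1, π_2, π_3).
π = (126/151, 21/151, 4/151)

This is a birth-death chain on three states, which satisfies detailed balance: π_1 · P_{12} = π_2 · P_{21} and π_2 · P_{23} = π_3 · P_{32}.
From π_1 · 1/9 = π_2 · 2/3: π_2/π_1 = (1/9)/(2/3) = 1/6.
From π_2 · 1/7 = π_3 · 3/4: π_3/π_2 = (1/7)/(3/4) = 4/21.
Take π_1 proportional to 1; then unnormalized π = (1, 1/6, 2/63). Normalize by dividing by the sum 151/126:
  π = (126/151, 21/151, 4/151).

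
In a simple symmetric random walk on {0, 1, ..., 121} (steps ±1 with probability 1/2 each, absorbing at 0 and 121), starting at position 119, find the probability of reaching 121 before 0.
P(hit 121 before 0) = 119/121

Let u_k = P(hit 121 before 0 | start at k). Then u_0 = 0, u_121 = 1, and u_k = u_{k-1}/2 + u_{k+1}/2 for 1 ≤ k ≤ 120. This harmonic recurrence is solved by u_k = k/121, giving u_119 = 119/121.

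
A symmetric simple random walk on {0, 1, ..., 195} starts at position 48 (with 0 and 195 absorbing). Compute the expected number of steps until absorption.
E[τ | X_0 = 48] = 7056

Let v_k = E[τ | X_0 = k]. Boundary: v_0 = v_195 = 0. Recurrence: v_k = 1 + (v_{k-1} + v_{k+1})/2 for 1 ≤ k ≤ 194. The particular solution to v_k − (v_{k-1} + v_{k+1})/2 = 1 is v_k = −k^2. Adding homogeneous solution A + B k and matching boundaries gives v_k = k (195 − k). Substituting k = 48: v_48 = 48 · 147 = 7056.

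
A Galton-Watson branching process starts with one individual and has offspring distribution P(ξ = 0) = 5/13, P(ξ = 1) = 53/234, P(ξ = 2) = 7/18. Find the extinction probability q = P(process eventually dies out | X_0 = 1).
q = 90/91

The pgf is f(s) = 5/13 + 53/234·s + 7/18·s². The extinction probability q is the smallest fixed point of f in [0, 1]. Setting s = f(s):
  7/18·s² + (53/234 − 1)·s + 5/13 = 0
  7/18·s² − (5/13 + 7/18)·s + 5/13 = 0
which factors as (s − 1)·(7/18·s − 5/13) = 0, giving roots s = 1 and s = (5/13)/(7/18) = 90/91.
Mean offspring μ = 53/234 + 2·7/18 = 235/234 > 1 (supercritical), so q < 1. The extinction probability is the smaller root: q = (5/13)/(7/18) = 90/91.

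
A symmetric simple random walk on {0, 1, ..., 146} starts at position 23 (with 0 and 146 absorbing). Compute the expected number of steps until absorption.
E[τ | X_0 = 23] = 2829

Let v_k = E[τ | X_0 = k]. Boundary: v_0 = v_146 = 0. Recurrence: v_k = 1 + (v_{k-1} + v_{k+1})/2 for 1 ≤ k ≤ 145. The particular solution to v_k − (v_{k-1} + v_{k+1})/2 = 1 is v_k = −k^2. Adding homogeneous solution A + B k and matching boundaries gives v_k = k (146 − k). Substituting k = 23: v_23 = 23 · 123 = 2829.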